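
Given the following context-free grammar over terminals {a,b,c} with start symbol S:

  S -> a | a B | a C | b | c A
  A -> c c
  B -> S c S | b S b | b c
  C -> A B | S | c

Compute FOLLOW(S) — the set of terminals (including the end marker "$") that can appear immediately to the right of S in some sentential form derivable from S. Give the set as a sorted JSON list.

FIRST iteration:
round 1:
  A via A→c c: +{c}
  B via B→b S b: +{b}
  C via C→A B: +{c}
  S via S→a: +{a}
  S via S→b: +{b}
  S via S→c A: +{c}
  FIRST(S)={a,b,c}  FIRST(A)={c}  FIRST(B)={b}  FIRST(C)={c}
round 2:
  B via B→S c S: +{a,c}
  C via C→S: +{a,b}
  FIRST(S)={a,b,c}  FIRST(A)={c}  FIRST(B)={a,b,c}  FIRST(C)={a,b,c}
round 3: — fixpoint
  FIRST(S)={a,b,c}  FIRST(A)={c}  FIRST(B)={a,b,c}  FIRST(C)={a,b,c}

Compute FOLLOW by fixpoint:
seed FOLLOW(S) with $
round 1:
  B→S c S: FOLLOW(S) ⊇ FIRST(c) = {c}; new: +{c}
  B→b S b: FOLLOW(S) ⊇ FIRST(b) = {b}; new: +{b}
  C→A B: FOLLOW(A) ⊇ FIRST(B) = {a,b,c}; new: +{a,b,c}
  S→a B: FOLLOW(B) ⊇ FOLLOW(S) ⊇ {$,b,c}; new: +{$,b,c}
  S→a C: FOLLOW(C) ⊇ FOLLOW(S) ⊇ {$,b,c}; new: +{$,b,c}
  S→c A: FOLLOW(A) ⊇ FOLLOW(S) ⊇ {$,b,c}; new: +{$}
  S: {$,b,c}  A: {$,a,b,c}  B: {$,b,c}  C: {$,b,c}
round 2: — fixpoint
  S: {$,b,c}  A: {$,a,b,c}  B: {$,b,c}  C: {$,b,c}

FOLLOW(S) = ["$", "b", "c"]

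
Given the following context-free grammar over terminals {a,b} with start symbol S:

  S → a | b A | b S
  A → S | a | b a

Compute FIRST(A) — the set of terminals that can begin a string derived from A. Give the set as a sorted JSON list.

FIRST iteration:
round 1:
  A via A→a: +{a}
  A via A→b a: +{b}
  S via S→a: +{a}
  S via S→b A: +{b}
  FIRST(S)={a,b}  FIRST(A)={a,b}
round 2: — fixpoint
  FIRST(S)={a,b}  FIRST(A)={a,b}

FIRST(A) = ["a", "b"]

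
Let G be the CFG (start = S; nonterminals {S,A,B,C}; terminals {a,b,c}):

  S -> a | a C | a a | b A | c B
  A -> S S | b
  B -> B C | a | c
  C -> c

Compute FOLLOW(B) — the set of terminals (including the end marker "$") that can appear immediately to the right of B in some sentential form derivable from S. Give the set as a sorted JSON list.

FIRST iteration:
iter 1:
  A via A→b: +{b}
  B via B→a: +{a}
  B via B→c: +{c}
  C via C→c: +{c}
  S via S→a: +{a}
  S via S→b A: +{b}
  S via S→c B: +{c}
  FIRST[S]={a,b,c}  FIRST[A]={b}  FIRST[B]={a,c}  FIRST[C]={c}
iter 2:
  A via A→S S: +{a,c}
  FIRST[S]={a,b,c}  FIRST[A]={a,b,c}  FIRST[B]={a,c}  FIRST[C]={c}
iter 3: (stable)
  FIRST[S]={a,b,c}  FIRST[A]={a,b,c}  FIRST[B]={a,c}  FIRST[C]={c}

FOLLOW iteration:
FOLLOW(S) := {$}
pass 1:
  A→S S: FOLLOW(S) ⊇ FIRST(S) = {a,b,c}; new: +{a,b,c}
  B→B C: FOLLOW(B) ⊇ FIRST(C) = {c}; new: +{c}
  B→B C: FOLLOW(C) ⊇ FOLLOW(B) ⊇ {c}; new: +{c}
  S→a C: FOLLOW(C) ⊇ FOLLOW(S) ⊇ {$,a,b,c}; new: +{$,a,b}
  S→b A: FOLLOW(A) ⊇ FOLLOW(S) ⊇ {$,a,b,c}; new: +{$,a,b,c}
  S→c B: FOLLOW(B) ⊇ FOLLOW(S) ⊇ {$,a,b,c}; new: +{$,a,b}
  FOLLOW[S]={$,a,b,c}  FOLLOW[A]={$,a,b,c}  FOLLOW[B]={$,a,b,c}  FOLLOW[C]={$,a,b,c}
pass 2: — fixpoint
  FOLLOW[S]={$,a,b,c}  FOLLOW[A]={$,a,b,c}  FOLLOW[B]={$,a,b,c}  FOLLOW[C]={$,a,b,c}

FOLLOW(B) = ["$", "a", "b", "c"]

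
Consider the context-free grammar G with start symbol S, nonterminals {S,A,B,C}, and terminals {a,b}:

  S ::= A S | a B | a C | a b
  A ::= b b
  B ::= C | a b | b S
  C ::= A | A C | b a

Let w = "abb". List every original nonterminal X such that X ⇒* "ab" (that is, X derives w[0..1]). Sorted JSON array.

CNF form of G:
  S -> A S | T1 B | T1 C | T1 T0
  A -> T0 T0
  B -> A C | T0 S | T0 T0 | T0 T1 | T1 T0
  C -> A C | T0 T0 | T0 T1
  T0 -> b
  T1 -> a

CYK table (by increasing span) (cells [i..j] with 0 ≤ i ≤ j ≤ 1 only):
  cell(0,0) a: {T1}  orig:{}
  cell(1,1) b: {T0}  orig:{}
  cell(0,1) ab: {B,S}

Original NTs in T[0,1] deriving "ab": ["B", "S"]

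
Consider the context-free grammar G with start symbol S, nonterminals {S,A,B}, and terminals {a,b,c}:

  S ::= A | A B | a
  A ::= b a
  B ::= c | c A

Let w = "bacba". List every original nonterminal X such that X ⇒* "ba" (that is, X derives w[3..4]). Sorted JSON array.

Convert to CNF:
  S -> A B | T0 T1 | a
  A -> T0 T1
  B -> T2 A | c
  T0 -> b
  T1 -> a
  T2 -> c

CYK fill, restricted to cells inside w[3..4]:
  T[3,3] 'b' = {T0}  orig:{}
  T[4,4] 'a' = {S,T1}  orig:{S}
  T[3,4] 'ba' = {A,S}

Original NTs in T[3,4] deriving "ba": ["A", "S"]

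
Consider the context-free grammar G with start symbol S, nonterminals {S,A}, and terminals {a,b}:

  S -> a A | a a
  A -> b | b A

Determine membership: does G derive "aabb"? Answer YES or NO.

Convert to CNF:
  S -> T1 A | T1 T1
  A -> T0 A | b
  T0 -> b
  T1 -> a

CYK table (by increasing span):
  cell(0,0) a: {T1}  orig:{}
  cell(1,1) a: {T1}  orig:{}
  cell(2,2) b: {A,T0}  orig:{A}
  cell(3,3) b: {A,T0}  orig:{A}
  cell(0,1) aa: {S}
  cell(1,2) ab: {S}
  cell(2,3) bb: {A}
  cell(0,2) aab: ∅
  cell(1,3) abb: {S}
  cell(0,3) aabb: ∅

S ∉ T[0,3] ⇒ NO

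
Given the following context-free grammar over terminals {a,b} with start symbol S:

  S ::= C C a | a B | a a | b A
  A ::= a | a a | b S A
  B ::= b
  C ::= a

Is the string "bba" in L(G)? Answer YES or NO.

Convert to CNF:
  S -> C X3 | T0 B | T0 T0 | T1 A
  A -> T0 T0 | T1 X2 | a
  B -> b
  C -> a
  T0 -> a
  T1 -> b
  X2 -> S A
  X3 -> C T0

Fill CYK table bottom-up:
  cell(0,0) b: {B,T1}  orig:{B}
  cell(1,1) b: {B,T1}  orig:{B}
  cell(2,2) a: {A,C,T0}  orig:{A,C}
  cell(0,1) bb: ∅
  cell(1,2) ba: {S}
  cell(0,2) bba: ∅

S ∉ T[0,2] ⇒ NO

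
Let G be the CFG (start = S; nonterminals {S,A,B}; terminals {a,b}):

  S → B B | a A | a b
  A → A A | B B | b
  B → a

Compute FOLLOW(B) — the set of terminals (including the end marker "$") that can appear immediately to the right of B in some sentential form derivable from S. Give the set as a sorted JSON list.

FIRST iteration:
pass 1:
  A via A→b: +{b}
  B via B→a: +{a}
  S via S→B B: +{a}
  FIRST(S)={a}  FIRST(A)={b}  FIRST(B)={a}
pass 2:
  A via A→B B: +{a}
  FIRST(S)={a}  FIRST(A)={a,b}  FIRST(B)={a}
pass 3: (stable)
  FIRST(S)={a}  FIRST(A)={a,b}  FIRST(B)={a}

FOLLOW iteration:
initialize: $ ∈ FOLLOW(S)
round 1:
  A→A A: FOLLOW(A) ⊇ FIRST(A) = {a,b}; new: +{a,b}
  A→B B: FOLLOW(B) ⊇ FIRST(B) = {a}; new: +{a}
  A→B B: FOLLOW(B) ⊇ FOLLOW(A) ⊇ {a,b}; new: +{b}
  S→B B: FOLLOW(B) ⊇ FOLLOW(S) ⊇ {$}; new: +{$}
  S→a A: FOLLOW(A) ⊇ FOLLOW(S) ⊇ {$}; new: +{$}
  S: {$}  A: {$,a,b}  B: {$,a,b}
round 2: done
  S: {$}  A: {$,a,b}  B: {$,a,b}

FOLLOW(B) = ["$", "a", "b"]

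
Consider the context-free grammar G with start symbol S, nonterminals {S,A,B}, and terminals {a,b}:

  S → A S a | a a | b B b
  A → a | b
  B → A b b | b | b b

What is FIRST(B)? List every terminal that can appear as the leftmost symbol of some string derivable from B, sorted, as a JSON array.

FIRST sets, iterate to fixpoint:
pass 1:
  A via A→a: +{a}
  A via A→b: +{b}
  B via B→A b b: +{a,b}
  S via S→A S a: +{a,b}
  FIRST[S]={a,b}  FIRST[A]={a,b}  FIRST[B]={a,b}
pass 2: — fixpoint
  FIRST[S]={a,b}  FIRST[A]={a,b}  FIRST[B]={a,b}

FIRST(B) = ["a", "b"]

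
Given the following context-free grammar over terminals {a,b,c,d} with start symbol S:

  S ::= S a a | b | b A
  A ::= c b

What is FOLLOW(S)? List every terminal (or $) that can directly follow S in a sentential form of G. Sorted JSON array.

FIRST iteration:
iter 1:
  A via A→c b: +{c}
  S via S→b: +{b}
  S: {b}  A: {c}
iter 2: (stable)
  S: {b}  A: {c}

FOLLOW sets:
initialize: $ ∈ FOLLOW(S)
iter 1:
  S→S a a: FOLLOW(S) ⊇ FIRST(a) = {a}; new: +{a}
  S→b A: FOLLOW(A) ⊇ FOLLOW(S) ⊇ {$,a}; new: +{$,a}
  FOLLOW[S]={$,a}  FOLLOW[A]={$,a}
iter 2: (stable)
  FOLLOW[S]={$,a}  FOLLOW[A]={$,a}

FOLLOW(S) = ["$", "a"]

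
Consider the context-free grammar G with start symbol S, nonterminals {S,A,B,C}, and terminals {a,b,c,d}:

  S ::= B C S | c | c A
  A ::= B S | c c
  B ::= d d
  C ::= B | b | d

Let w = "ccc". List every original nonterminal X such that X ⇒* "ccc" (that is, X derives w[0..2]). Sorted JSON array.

CNF form of G:
  S -> B X2 | T0 A | c
  A -> B S | T0 T0
  B -> T1 T1
  C -> T1 T1 | b | d
  T0 -> c
  T1 -> d
  X2 -> C S

CYK fill, restricted to cells inside w[0..2]:
  T[0,0] 'c' = {S,T0}  orig:{S}
  T[1,1] 'c' = {S,T0}  orig:{S}
  T[2,2] 'c' = {S,T0}  orig:{S}
  T[0,1] 'cc' = {A}
  T[1,2] 'cc' = {A}
  T[0,2] 'ccc' = {S}

Original NTs in T[0,2] deriving "ccc": ["S"]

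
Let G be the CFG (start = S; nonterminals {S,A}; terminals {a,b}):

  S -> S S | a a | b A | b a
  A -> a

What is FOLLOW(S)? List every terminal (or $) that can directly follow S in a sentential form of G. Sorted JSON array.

FIRST iteration:
[1]
  A via A→a: +{a}
  S via S→a a: +{a}
  S via S→b A: +{b}
  FIRST[S]={a,b}  FIRST[A]={a}
[2] (stable)
  FIRST[S]={a,b}  FIRST[A]={a}

Compute FOLLOW by fixpoint:
initialize: $ ∈ FOLLOW(S)
iter 1:
  S→S S: FOLLOW(S) ⊇ FIRST(S) = {a,b}; new: +{a,b}
  S→b A: FOLLOW(A) ⊇ FOLLOW(S) ⊇ {$,a,b}; new: +{$,a,b}
  FOLLOW(S)={$,a,b}  FOLLOW(A)={$,a,b}
iter 2: — fixpoint
  FOLLOW(S)={$,a,b}  FOLLOW(A)={$,a,b}

FOLLOW(S) = ["$", "a", "b"]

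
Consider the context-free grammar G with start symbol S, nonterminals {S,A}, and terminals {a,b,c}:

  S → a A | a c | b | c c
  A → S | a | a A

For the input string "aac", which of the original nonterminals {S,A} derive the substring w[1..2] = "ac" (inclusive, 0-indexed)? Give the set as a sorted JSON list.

Convert to CNF:
  S -> T0 A | T0 T1 | T1 T1 | b
  A -> T0 A | T0 T1 | T1 T1 | a | b
  T0 -> a
  T1 -> c

CYK table (by increasing span), restricted to cells inside w[1..2]:
  cell(1,1) a: {A,T0}  orig:{A}
  cell(2,2) c: {T1}  orig:{}
  cell(1,2) ac: {A,S}

Original NTs in T[1,2] deriving "ac": ["A", "S"]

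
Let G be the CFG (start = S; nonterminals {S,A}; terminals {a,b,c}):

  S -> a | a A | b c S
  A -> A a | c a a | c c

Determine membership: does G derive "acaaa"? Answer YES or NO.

Convert to CNF:
  S -> T0 A | T2 X4 | a
  A -> A T0 | T1 T1 | T1 X3
  T0 -> a
  T1 -> c
  T2 -> b
  X3 -> T0 T0
  X4 -> T1 S

CYK fill:
  [0..0]={S,T0}  "a"  orig:{S}
  [1..1]={T1}  "c"  orig:{}
  [2..2]={S,T0}  "a"  orig:{S}
  [3..3]={S,T0}  "a"  orig:{S}
  [4..4]={S,T0}  "a"  orig:{S}
  [0..1]=∅  "ac"
  [1..2]={X4}  "ca"  orig:{}
  [2..3]={X3}  "aa"  orig:{}
  [3..4]={X3}  "aa"  orig:{}
  [0..2]=∅  "aca"
  [1..3]={A}  "caa"
  [2..4]=∅  "aaa"
  [0..3]={S}  "acaa"
  [1..4]={A}  "caaa"
  [0..4]={S}  "acaaa"

S ∈ T[0,4] ⇒ YES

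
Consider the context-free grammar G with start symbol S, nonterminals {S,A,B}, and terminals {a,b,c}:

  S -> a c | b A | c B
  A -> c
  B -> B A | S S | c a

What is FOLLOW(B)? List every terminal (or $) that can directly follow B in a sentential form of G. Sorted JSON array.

FIRST sets, iterate to fixpoint:
round 1:
  A via A→c: +{c}
  B via B→c a: +{c}
  S via S→a c: +{a}
  S via S→b A: +{b}
  S via S→c B: +{c}
  S: {a,b,c}  A: {c}  B: {c}
round 2:
  B via B→S S: +{a,b}
  S: {a,b,c}  A: {c}  B: {a,b,c}
round 3: done
  S: {a,b,c}  A: {c}  B: {a,b,c}

FOLLOW iteration:
FOLLOW(S) := {$}
iter 1:
  B→B A: FOLLOW(B) ⊇ FIRST(A) = {c}; new: +{c}
  B→B A: FOLLOW(A) ⊇ FOLLOW(B) ⊇ {c}; new: +{c}
  B→S S: FOLLOW(S) ⊇ FIRST(S) = {a,b,c}; new: +{a,b,c}
  S→b A: FOLLOW(A) ⊇ FOLLOW(S) ⊇ {$,a,b,c}; new: +{$,a,b}
  S→c B: FOLLOW(B) ⊇ FOLLOW(S) ⊇ {$,a,b,c}; new: +{$,a,b}
  FOLLOW[S]={$,a,b,c}  FOLLOW[A]={$,a,b,c}  FOLLOW[B]={$,a,b,c}
iter 2: — fixpoint
  FOLLOW[S]={$,a,b,c}  FOLLOW[A]={$,a,b,c}  FOLLOW[B]={$,a,b,c}

FOLLOW(B) = ["$", "a", "b", "c"]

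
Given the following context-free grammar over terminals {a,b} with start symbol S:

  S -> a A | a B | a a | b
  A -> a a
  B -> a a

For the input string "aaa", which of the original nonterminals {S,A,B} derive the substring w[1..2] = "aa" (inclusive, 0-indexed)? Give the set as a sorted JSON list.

Convert to CNF:
  S -> T0 A | T0 B | T0 T0 | b
  A -> T0 T0
  B -> T0 T0
  T0 -> a

CYK fill (cells [i..j] with 1 ≤ i ≤ j ≤ 2 only):
  [1..1]={T0}  "a"  orig:{}
  [2..2]={T0}  "a"  orig:{}
  [1..2]={A,B,S}  "aa"

Original NTs in T[1,2] deriving "aa": ["A", "B", "S"]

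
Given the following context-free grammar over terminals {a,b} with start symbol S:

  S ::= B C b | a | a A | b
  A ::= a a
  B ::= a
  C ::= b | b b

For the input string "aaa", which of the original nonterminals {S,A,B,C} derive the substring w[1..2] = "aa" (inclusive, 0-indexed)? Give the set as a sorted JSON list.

Convert to CNF:
  S -> B X2 | T0 A | a | b
  A -> T0 T0
  B -> a
  C -> T1 T1 | b
  T0 -> a
  T1 -> b
  X2 -> C T1

CYK table (by increasing span) — only the sub-triangle for w[1..2]:
  cell(1,1) a: {B,S,T0}  orig:{B,S}
  cell(2,2) a: {B,S,T0}  orig:{B,S}
  cell(1,2) aa: {A}

Original NTs in T[1,2] deriving "aa": ["A"]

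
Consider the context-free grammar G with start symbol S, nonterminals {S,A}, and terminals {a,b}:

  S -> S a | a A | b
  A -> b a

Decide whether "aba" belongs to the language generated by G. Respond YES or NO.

CNF form of G:
  S -> S T1 | T1 A | b
  A -> T0 T1
  T0 -> b
  T1 -> a

Fill CYK table bottom-up:
  [0..0]={T1}  "a"  orig:{}
  [1..1]={S,T0}  "b"  orig:{S}
  [2..2]={T1}  "a"  orig:{}
  [0..1]=∅  "ab"
  [1..2]={A,S}  "ba"
  [0..2]={S}  "aba"

S ∈ T[0,2] ⇒ YES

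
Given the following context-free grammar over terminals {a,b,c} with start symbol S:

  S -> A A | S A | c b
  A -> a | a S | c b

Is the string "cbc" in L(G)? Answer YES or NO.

CNF form of G:
  S -> A A | S A | T1 T2
  A -> T0 S | T1 T2 | a
  T0 -> a
  T1 -> c
  T2 -> b

Fill CYK table bottom-up:
  T[0,0] 'c' = {T1}  orig:{}
  T[1,1] 'b' = {T2}  orig:{}
  T[2,2] 'c' = {T1}  orig:{}
  T[0,1] 'cb' = {A,S}
  T[1,2] 'bc' = ∅
  T[0,2] 'cbc' = ∅

S ∉ T[0,2] ⇒ NO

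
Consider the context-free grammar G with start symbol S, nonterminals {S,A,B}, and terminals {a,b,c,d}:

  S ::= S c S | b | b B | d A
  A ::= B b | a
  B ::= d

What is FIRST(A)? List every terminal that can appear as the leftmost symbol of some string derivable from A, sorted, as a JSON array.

FIRST iteration:
[1]
  A via A→a: +{a}
  B via B→d: +{d}
  S via S→b: +{b}
  S via S→d A: +{d}
  S: {b,d}  A: {a}  B: {d}
[2]
  A via A→B b: +{d}
  S: {b,d}  A: {a,d}  B: {d}
[3] done
  S: {b,d}  A: {a,d}  B: {d}

FIRST(A) = ["a", "d"]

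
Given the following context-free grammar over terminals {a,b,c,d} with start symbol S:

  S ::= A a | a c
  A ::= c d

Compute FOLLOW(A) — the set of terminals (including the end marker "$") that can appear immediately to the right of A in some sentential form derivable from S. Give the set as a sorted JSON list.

FIRST sets, iterate to fixpoint:
iter 1:
  A via A→c d: +{c}
  S via S→A a: +{c}
  S via S→a c: +{a}
  FIRST(S)={a,c}  FIRST(A)={c}
iter 2: (stable)
  FIRST(S)={a,c}  FIRST(A)={c}

FOLLOW sets:
seed FOLLOW(S) with $
pass 1:
  S→A a: FOLLOW(A) ⊇ FIRST(a) = {a}; new: +{a}
  S: {$}  A: {a}
pass 2: done
  S: {$}  A: {a}

FOLLOW(A) = ["a"]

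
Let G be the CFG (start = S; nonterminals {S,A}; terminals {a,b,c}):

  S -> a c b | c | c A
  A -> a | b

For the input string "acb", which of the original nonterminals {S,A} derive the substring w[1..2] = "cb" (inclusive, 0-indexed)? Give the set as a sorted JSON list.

Convert to CNF:
  S -> T0 X3 | T1 A | c
  A -> a | b
  T0 -> a
  T1 -> c
  T2 -> b
  X3 -> T1 T2

Fill CYK table bottom-up, restricted to cells inside w[1..2]:
  [1..1]={S,T1}  "c"  orig:{S}
  [2..2]={A,T2}  "b"  orig:{A}
  [1..2]={S,X3}  "cb"  orig:{S}

Original NTs in T[1,2] deriving "cb": ["S"]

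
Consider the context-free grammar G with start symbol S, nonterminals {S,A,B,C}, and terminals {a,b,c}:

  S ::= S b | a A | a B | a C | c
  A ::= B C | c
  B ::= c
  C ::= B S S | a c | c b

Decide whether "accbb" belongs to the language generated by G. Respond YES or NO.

CNF form of G:
  S -> S T2 | T0 A | T0 B | T0 C | c
  A -> B C | c
  B -> c
  C -> B X3 | T0 T1 | T1 T2
  T0 -> a
  T1 -> c
  T2 -> b
  X3 -> S S

Fill CYK table bottom-up:
  [0..0]={T0}  "a"  orig:{}
  [1..1]={A,B,S,T1}  "c"  orig:{A,B,S}
  [2..2]={A,B,S,T1}  "c"  orig:{A,B,S}
  [3..3]={T2}  "b"  orig:{}
  [4..4]={T2}  "b"  orig:{}
  [0..1]={C,S}  "ac"
  [1..2]={X3}  "cc"  orig:{}
  [2..3]={C,S}  "cb"
  [3..4]=∅  "bb"
  [0..2]={X3}  "acc"  orig:{}
  [1..3]={A,X3}  "ccb"  orig:{A}
  [2..4]={S}  "cbb"
  [0..3]={S,X3}  "accb"  orig:{S}
  [1..4]={X3}  "ccbb"  orig:{}
  [0..4]={S,X3}  "accbb"  orig:{S}

S ∈ T[0,4] ⇒ YES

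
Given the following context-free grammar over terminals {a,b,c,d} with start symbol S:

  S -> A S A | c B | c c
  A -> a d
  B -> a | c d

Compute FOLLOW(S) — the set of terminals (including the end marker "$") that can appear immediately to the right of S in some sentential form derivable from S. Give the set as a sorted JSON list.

Compute FIRST by fixpoint:
[1]
  A via A→a d: +{a}
  B via B→a: +{a}
  B via B→c d: +{c}
  S via S→A S A: +{a}
  S via S→c B: +{c}
  S: {a,c}  A: {a}  B: {a,c}
[2] — fixpoint
  S: {a,c}  A: {a}  B: {a,c}

FOLLOW sets:
FOLLOW(S) := {$}
iter 1:
  S→A S A: FOLLOW(A) ⊇ FIRST(S) = {a,c}; new: +{a,c}
  S→A S A: FOLLOW(S) ⊇ FIRST(A) = {a}; new: +{a}
  S→A S A: FOLLOW(A) ⊇ FOLLOW(S) ⊇ {$,a}; new: +{$}
  S→c B: FOLLOW(B) ⊇ FOLLOW(S) ⊇ {$,a}; new: +{$,a}
  S: {$,a}  A: {$,a,c}  B: {$,a}
iter 2: done
  S: {$,a}  A: {$,a,c}  B: {$,a}

FOLLOW(S) = ["$", "a"]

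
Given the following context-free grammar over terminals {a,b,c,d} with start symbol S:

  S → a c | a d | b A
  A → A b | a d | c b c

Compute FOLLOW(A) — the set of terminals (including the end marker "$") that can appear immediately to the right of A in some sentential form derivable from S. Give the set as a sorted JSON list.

Compute FIRST by fixpoint:
iter 1:
  A via A→a d: +{a}
  A via A→c b c: +{c}
  S via S→a c: +{a}
  S via S→b A: +{b}
  FIRST[S]={a,b}  FIRST[A]={a,c}
iter 2: (stable)
  FIRST[S]={a,b}  FIRST[A]={a,c}

FOLLOW iteration:
seed FOLLOW(S) with $
[1]
  A→A b: FOLLOW(A) ⊇ FIRST(b) = {b}; new: +{b}
  S→b A: FOLLOW(A) ⊇ FOLLOW(S) ⊇ {$}; new: +{$}
  FOLLOW(S)={$}  FOLLOW(A)={$,b}
[2] — fixpoint
  FOLLOW(S)={$}  FOLLOW(A)={$,b}

FOLLOW(A) = ["$", "b"]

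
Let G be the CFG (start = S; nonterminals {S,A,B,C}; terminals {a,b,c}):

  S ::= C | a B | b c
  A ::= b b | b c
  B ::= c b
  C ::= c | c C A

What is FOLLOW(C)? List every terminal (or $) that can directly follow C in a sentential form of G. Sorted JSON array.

Compute FIRST by fixpoint:
pass 1:
  A via A→b b: +{b}
  B via B→c b: +{c}
  C via C→c: +{c}
  S via S→C: +{c}
  S via S→a B: +{a}
  S via S→b c: +{b}
  FIRST(S)={a,b,c}  FIRST(A)={b}  FIRST(B)={c}  FIRST(C)={c}
pass 2: done
  FIRST(S)={a,b,c}  FIRST(A)={b}  FIRST(B)={c}  FIRST(C)={c}

FOLLOW iteration:
FOLLOW(S) := {$}
pass 1:
  C→c C A: FOLLOW(C) ⊇ FIRST(A) = {b}; new: +{b}
  C→c C A: FOLLOW(A) ⊇ FOLLOW(C) ⊇ {b}; new: +{b}
  S→C: FOLLOW(C) ⊇ FOLLOW(S) ⊇ {$}; new: +{$}
  S→a B: FOLLOW(B) ⊇ FOLLOW(S) ⊇ {$}; new: +{$}
  S: {$}  A: {b}  B: {$}  C: {$,b}
pass 2:
  C→c C A: FOLLOW(A) ⊇ FOLLOW(C) ⊇ {$,b}; new: +{$}
  S: {$}  A: {$,b}  B: {$}  C: {$,b}
pass 3: done
  S: {$}  A: {$,b}  B: {$}  C: {$,b}

FOLLOW(C) = ["$", "b"]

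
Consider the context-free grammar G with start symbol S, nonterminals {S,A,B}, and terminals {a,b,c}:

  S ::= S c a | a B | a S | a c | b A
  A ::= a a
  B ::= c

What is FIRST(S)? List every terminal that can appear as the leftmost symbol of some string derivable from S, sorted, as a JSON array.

FIRST iteration:
iter 1:
  A via A→a a: +{a}
  B via B→c: +{c}
  S via S→a B: +{a}
  S via S→b A: +{b}
  FIRST(S)={a,b}  FIRST(A)={a}  FIRST(B)={c}
iter 2: done
  FIRST(S)={a,b}  FIRST(A)={a}  FIRST(B)={c}

FIRST(S) = ["a", "b"]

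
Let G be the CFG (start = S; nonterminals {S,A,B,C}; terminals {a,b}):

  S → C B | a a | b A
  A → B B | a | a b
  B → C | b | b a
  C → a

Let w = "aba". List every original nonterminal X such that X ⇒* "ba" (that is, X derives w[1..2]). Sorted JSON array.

Convert to CNF:
  S -> C B | T0 T0 | T1 A
  A -> B B | T0 T1 | a
  B -> T1 T0 | a | b
  C -> a
  T0 -> a
  T1 -> b

CYK fill — only the sub-triangle for w[1..2]:
  cell(1,1) b: {B,T1}  orig:{B}
  cell(2,2) a: {A,B,C,T0}  orig:{A,B,C}
  cell(1,2) ba: {A,B,S}

Original NTs in T[1,2] deriving "ba": ["A", "B", "S"]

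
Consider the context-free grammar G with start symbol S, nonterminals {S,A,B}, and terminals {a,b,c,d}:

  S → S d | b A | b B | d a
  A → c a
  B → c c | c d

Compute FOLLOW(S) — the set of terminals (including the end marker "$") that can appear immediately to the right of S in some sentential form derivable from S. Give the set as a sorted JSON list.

FIRST iteration:
iter 1:
  A via A→c a: +{c}
  B via B→c c: +{c}
  S via S→b A: +{b}
  S via S→d a: +{d}
  FIRST[S]={b,d}  FIRST[A]={c}  FIRST[B]={c}
iter 2: — fixpoint
  FIRST[S]={b,d}  FIRST[A]={c}  FIRST[B]={c}

Compute FOLLOW by fixpoint:
FOLLOW(S) := {$}
iter 1:
  S→S d: FOLLOW(S) ⊇ FIRST(d) = {d}; new: +{d}
  S→b A: FOLLOW(A) ⊇ FOLLOW(S) ⊇ {$,d}; new: +{$,d}
  S→b B: FOLLOW(B) ⊇ FOLLOW(S) ⊇ {$,d}; new: +{$,d}
  FOLLOW[S]={$,d}  FOLLOW[A]={$,d}  FOLLOW[B]={$,d}
iter 2: (no change)
  FOLLOW[S]={$,d}  FOLLOW[A]={$,d}  FOLLOW[B]={$,d}

FOLLOW(S) = ["$", "d"]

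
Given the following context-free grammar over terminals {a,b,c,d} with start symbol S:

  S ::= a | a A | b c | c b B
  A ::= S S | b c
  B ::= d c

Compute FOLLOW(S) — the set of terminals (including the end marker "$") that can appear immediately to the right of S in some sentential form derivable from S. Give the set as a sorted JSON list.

Compute FIRST by fixpoint:
[1]
  A via A→b c: +{b}
  B via B→d c: +{d}
  S via S→a: +{a}
  S via S→b c: +{b}
  S via S→c b B: +{c}
  S: {a,b,c}  A: {b}  B: {d}
[2]
  A via A→S S: +{a,c}
  S: {a,b,c}  A: {a,b,c}  B: {d}
[3] (stable)
  S: {a,b,c}  A: {a,b,c}  B: {d}

Compute FOLLOW by fixpoint:
initialize: $ ∈ FOLLOW(S)
[1]
  A→S S: FOLLOW(S) ⊇ FIRST(S) = {a,b,c}; new: +{a,b,c}
  S→a A: FOLLOW(A) ⊇ FOLLOW(S) ⊇ {$,a,b,c}; new: +{$,a,b,c}
  S→c b B: FOLLOW(B) ⊇ FOLLOW(S) ⊇ {$,a,b,c}; new: +{$,a,b,c}
  S: {$,a,b,c}  A: {$,a,b,c}  B: {$,a,b,c}
[2] (stable)
  S: {$,a,b,c}  A: {$,a,b,c}  B: {$,a,b,c}

FOLLOW(S) = ["$", "a", "b", "c"]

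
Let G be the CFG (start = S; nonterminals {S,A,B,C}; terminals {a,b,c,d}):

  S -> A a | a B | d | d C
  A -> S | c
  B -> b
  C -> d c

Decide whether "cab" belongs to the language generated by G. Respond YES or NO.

CNF form of G:
  S -> A T0 | T0 B | T1 C | d
  A -> A T0 | T0 B | T1 C | c | d
  B -> b
  C -> T1 T2
  T0 -> a
  T1 -> d
  T2 -> c

CYK table (by increasing span):
  T[0,0] 'c' = {A,T2}  orig:{A}
  T[1,1] 'a' = {T0}  orig:{}
  T[2,2] 'b' = {B}
  T[0,1] 'ca' = {A,S}
  T[1,2] 'ab' = {A,S}
  T[0,2] 'cab' = ∅

S ∉ T[0,2] ⇒ NO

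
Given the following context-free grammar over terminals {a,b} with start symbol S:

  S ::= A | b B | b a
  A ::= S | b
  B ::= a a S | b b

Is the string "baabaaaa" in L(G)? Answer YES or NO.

Convert to CNF:
  S -> T0 B | T0 T1 | b
  A -> T0 B | T0 T1 | b
  B -> T0 T0 | T1 X2
  T0 -> b
  T1 -> a
  X2 -> T1 S

Fill CYK table bottom-up:
  [0..0]={A,S,T0}  "b"  orig:{A,S}
  [1..1]={T1}  "a"  orig:{}
  [2..2]={T1}  "a"  orig:{}
  [3..3]={A,S,T0}  "b"  orig:{A,S}
  [4..4]={T1}  "a"  orig:{}
  [5..5]={T1}  "a"  orig:{}
  [6..6]={T1}  "a"  orig:{}
  [7..7]={T1}  "a"  orig:{}
  [0..1]={A,S}  "ba"
  [1..2]=∅  "aa"
  [2..3]={X2}  "ab"  orig:{}
  [3..4]={A,S}  "ba"
  [4..5]=∅  "aa"
  [5..6]=∅  "aa"
  [6..7]=∅  "aa"
  [0..2]=∅  "baa"
  [1..3]={B}  "aab"
  [2..4]={X2}  "aba"  orig:{}
  [3..5]=∅  "baa"
  [4..6]=∅  "aaa"
  [5..7]=∅  "aaa"
  [0..3]={A,S}  "baab"
  [1..4]={B}  "aaba"
  [2..5]=∅  "abaa"
  [3..6]=∅  "baaa"
  [4..7]=∅  "aaaa"
  [0..4]={A,S}  "baaba"
  [1..5]=∅  "aabaa"
  [2..6]=∅  "abaaa"
  [3..7]=∅  "baaaa"
  [0..5]=∅  "baabaa"
  [1..6]=∅  "aabaaa"
  [2..7]=∅  "abaaaa"
  [0..6]=∅  "baabaaa"
  [1..7]=∅  "aabaaaa"
  [0..7]=∅  "baabaaaa"

S ∉ T[0,7] ⇒ NO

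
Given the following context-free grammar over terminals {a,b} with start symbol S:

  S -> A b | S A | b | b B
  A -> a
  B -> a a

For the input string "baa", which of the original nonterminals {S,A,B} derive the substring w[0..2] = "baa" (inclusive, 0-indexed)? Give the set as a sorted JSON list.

Convert to CNF:
  S -> A T1 | S A | T1 B | b
  A -> a
  B -> T0 T0
  T0 -> a
  T1 -> b

CYK fill (cells [i..j] with 0 ≤ i ≤ j ≤ 2 only):
  T[0,0] 'b' = {S,T1}  orig:{S}
  T[1,1] 'a' = {A,T0}  orig:{A}
  T[2,2] 'a' = {A,T0}  orig:{A}
  T[0,1] 'ba' = {S}
  T[1,2] 'aa' = {B}
  T[0,2] 'baa' = {S}

Original NTs in T[0,2] deriving "baa": ["S"]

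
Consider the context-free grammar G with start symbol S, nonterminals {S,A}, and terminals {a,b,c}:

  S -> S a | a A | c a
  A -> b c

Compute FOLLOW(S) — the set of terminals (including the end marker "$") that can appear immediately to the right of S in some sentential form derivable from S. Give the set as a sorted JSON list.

Compute FIRST by fixpoint:
[1]
  A via A→b c: +{b}
  S via S→a A: +{a}
  S via S→c a: +{c}
  FIRST(S)={a,c}  FIRST(A)={b}
[2] done
  FIRST(S)={a,c}  FIRST(A)={b}

Compute FOLLOW by fixpoint:
initialize: $ ∈ FOLLOW(S)
round 1:
  S→S a: FOLLOW(S) ⊇ FIRST(a) = {a}; new: +{a}
  S→a A: FOLLOW(A) ⊇ FOLLOW(S) ⊇ {$,a}; new: +{$,a}
  S: {$,a}  A: {$,a}
round 2: (no change)
  S: {$,a}  A: {$,a}

FOLLOW(S) = ["$", "a"]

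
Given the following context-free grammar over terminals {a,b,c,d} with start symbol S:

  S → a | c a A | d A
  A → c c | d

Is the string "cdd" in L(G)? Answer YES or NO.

Convert to CNF:
  S -> T0 X3 | T2 A | a
  A -> T0 T0 | d
  T0 -> c
  T1 -> a
  T2 -> d
  X3 -> T1 A

Fill CYK table bottom-up:
  cell(0,0) c: {T0}  orig:{}
  cell(1,1) d: {A,T2}  orig:{A}
  cell(2,2) d: {A,T2}  orig:{A}
  cell(0,1) cd: ∅
  cell(1,2) dd: {S}
  cell(0,2) cdd: ∅

S ∉ T[0,2] ⇒ NO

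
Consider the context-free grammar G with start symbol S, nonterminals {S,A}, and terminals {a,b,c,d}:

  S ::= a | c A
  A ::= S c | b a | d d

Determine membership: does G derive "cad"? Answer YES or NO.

CNF form of G:
  S -> T0 A | a
  A -> S T0 | T1 T2 | T3 T3
  T0 -> c
  T1 -> b
  T2 -> a
  T3 -> d

Fill CYK table bottom-up:
  T[0,0] 'c' = {T0}  orig:{}
  T[1,1] 'a' = {S,T2}  orig:{S}
  T[2,2] 'd' = {T3}  orig:{}
  T[0,1] 'ca' = ∅
  T[1,2] 'ad' = ∅
  T[0,2] 'cad' = ∅

S ∉ T[0,2] ⇒ NO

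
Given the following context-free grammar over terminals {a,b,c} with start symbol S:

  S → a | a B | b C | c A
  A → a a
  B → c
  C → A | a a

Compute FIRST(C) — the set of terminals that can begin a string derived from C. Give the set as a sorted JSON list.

FIRST sets, iterate to fixpoint:
pass 1:
  A via A→a a: +{a}
  B via B→c: +{c}
  C via C→A: +{a}
  S via S→a: +{a}
  S via S→b C: +{b}
  S via S→c A: +{c}
  FIRST(S)={a,b,c}  FIRST(A)={a}  FIRST(B)={c}  FIRST(C)={a}
pass 2: (stable)
  FIRST(S)={a,b,c}  FIRST(A)={a}  FIRST(B)={c}  FIRST(C)={a}

FIRST(C) = ["a"]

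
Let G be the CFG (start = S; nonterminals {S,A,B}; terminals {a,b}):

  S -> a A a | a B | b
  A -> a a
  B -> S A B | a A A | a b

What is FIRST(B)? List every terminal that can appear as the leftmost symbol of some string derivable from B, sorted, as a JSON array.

FIRST iteration:
[1]
  A via A→a a: +{a}
  B via B→a A A: +{a}
  S via S→a A a: +{a}
  S via S→b: +{b}
  FIRST[S]={a,b}  FIRST[A]={a}  FIRST[B]={a}
[2]
  B via B→S A B: +{b}
  FIRST[S]={a,b}  FIRST[A]={a}  FIRST[B]={a,b}
[3] — fixpoint
  FIRST[S]={a,b}  FIRST[A]={a}  FIRST[B]={a,b}

FIRST(B) = ["a", "b"]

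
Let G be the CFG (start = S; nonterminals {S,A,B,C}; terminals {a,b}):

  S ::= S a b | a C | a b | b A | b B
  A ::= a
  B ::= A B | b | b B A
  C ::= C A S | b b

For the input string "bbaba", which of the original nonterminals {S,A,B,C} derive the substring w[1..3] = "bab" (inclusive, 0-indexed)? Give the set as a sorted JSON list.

CNF form of G:
  S -> S X4 | T0 A | T0 B | T1 C | T1 T0
  A -> a
  B -> A B | T0 X2 | b
  C -> C X3 | T0 T0
  T0 -> b
  T1 -> a
  X2 -> B A
  X3 -> A S
  X4 -> T1 T0

CYK table (by increasing span) — only the sub-triangle for w[1..3]:
  T[1,1] 'b' = {B,T0}  orig:{B}
  T[2,2] 'a' = {A,T1}  orig:{A}
  T[3,3] 'b' = {B,T0}  orig:{B}
  T[1,2] 'ba' = {S,X2}  orig:{S}
  T[2,3] 'ab' = {B,S,X4}  orig:{B,S}
  T[1,3] 'bab' = {S}

Original NTs in T[1,3] deriving "bab": ["S"]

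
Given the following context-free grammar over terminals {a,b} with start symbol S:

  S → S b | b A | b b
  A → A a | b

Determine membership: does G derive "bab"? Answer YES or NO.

CNF form of G:
  S -> S T1 | T1 A | T1 T1
  A -> A T0 | b
  T0 -> a
  T1 -> b

CYK table (by increasing span):
  [0..0]={A,T1}  "b"  orig:{A}
  [1..1]={T0}  "a"  orig:{}
  [2..2]={A,T1}  "b"  orig:{A}
  [0..1]={A}  "ba"
  [1..2]=∅  "ab"
  [0..2]=∅  "bab"

S ∉ T[0,2] ⇒ NO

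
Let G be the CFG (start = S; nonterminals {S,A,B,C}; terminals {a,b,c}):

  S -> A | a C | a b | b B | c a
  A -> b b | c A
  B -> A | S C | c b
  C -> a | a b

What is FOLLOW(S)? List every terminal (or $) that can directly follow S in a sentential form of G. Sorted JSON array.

FIRST sets, iterate to fixpoint:
[1]
  A via A→b b: +{b}
  A via A→c A: +{c}
  B via B→A: +{b,c}
  C via C→a: +{a}
  S via S→A: +{b,c}
  S via S→a C: +{a}
  S: {a,b,c}  A: {b,c}  B: {b,c}  C: {a}
[2]
  B via B→S C: +{a}
  S: {a,b,c}  A: {b,c}  B: {a,b,c}  C: {a}
[3] done
  S: {a,b,c}  A: {b,c}  B: {a,b,c}  C: {a}

FOLLOW sets:
seed FOLLOW(S) with $
round 1:
  B→S C: FOLLOW(S) ⊇ FIRST(C) = {a}; new: +{a}
  S→A: FOLLOW(A) ⊇ FOLLOW(S) ⊇ {$,a}; new: +{$,a}
  S→a C: FOLLOW(C) ⊇ FOLLOW(S) ⊇ {$,a}; new: +{$,a}
  S→b B: FOLLOW(B) ⊇ FOLLOW(S) ⊇ {$,a}; new: +{$,a}
  FOLLOW(S)={$,a}  FOLLOW(A)={$,a}  FOLLOW(B)={$,a}  FOLLOW(C)={$,a}
round 2: done
  FOLLOW(S)={$,a}  FOLLOW(A)={$,a}  FOLLOW(B)={$,a}  FOLLOW(C)={$,a}

FOLLOW(S) = ["$", "a"]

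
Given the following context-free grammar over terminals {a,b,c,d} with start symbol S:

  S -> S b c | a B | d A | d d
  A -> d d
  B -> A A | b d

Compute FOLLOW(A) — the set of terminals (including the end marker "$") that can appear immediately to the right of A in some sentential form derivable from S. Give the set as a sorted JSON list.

FIRST sets, iterate to fixpoint:
round 1:
  A via A→d d: +{d}
  B via B→A A: +{d}
  B via B→b d: +{b}
  S via S→a B: +{a}
  S via S→d A: +{d}
  S: {a,d}  A: {d}  B: {b,d}
round 2: (stable)
  S: {a,d}  A: {d}  B: {b,d}

Compute FOLLOW by fixpoint:
seed FOLLOW(S) with $
[1]
  B→A A: FOLLOW(A) ⊇ FIRST(A) = {d}; new: +{d}
  S→S b c: FOLLOW(S) ⊇ FIRST(b) = {b}; new: +{b}
  S→a B: FOLLOW(B) ⊇ FOLLOW(S) ⊇ {$,b}; new: +{$,b}
  S→d A: FOLLOW(A) ⊇ FOLLOW(S) ⊇ {$,b}; new: +{$,b}
  FOLLOW(S)={$,b}  FOLLOW(A)={$,b,d}  FOLLOW(B)={$,b}
[2] (no change)
  FOLLOW(S)={$,b}  FOLLOW(A)={$,b,d}  FOLLOW(B)={$,b}

FOLLOW(A) = ["$", "b", "d"]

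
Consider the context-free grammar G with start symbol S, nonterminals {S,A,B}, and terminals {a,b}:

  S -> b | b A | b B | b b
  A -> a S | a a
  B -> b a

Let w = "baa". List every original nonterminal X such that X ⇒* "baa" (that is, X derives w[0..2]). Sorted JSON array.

Convert to CNF:
  S -> T1 A | T1 B | T1 T1 | b
  A -> T0 S | T0 T0
  B -> T1 T0
  T0 -> a
  T1 -> b

CYK table (by increasing span), restricted to cells inside w[0..2]:
  cell(0,0) b: {S,T1}  orig:{S}
  cell(1,1) a: {T0}  orig:{}
  cell(2,2) a: {T0}  orig:{}
  cell(0,1) ba: {B}
  cell(1,2) aa: {A}
  cell(0,2) baa: {S}

Original NTs in T[0,2] deriving "baa": ["S"]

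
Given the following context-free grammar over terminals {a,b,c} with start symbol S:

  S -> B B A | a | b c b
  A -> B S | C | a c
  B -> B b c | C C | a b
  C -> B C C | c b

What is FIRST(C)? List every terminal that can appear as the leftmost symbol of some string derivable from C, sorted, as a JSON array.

FIRST iteration:
pass 1:
  A via A→a c: +{a}
  B via B→a b: +{a}
  C via C→B C C: +{a}
  C via C→c b: +{c}
  S via S→B B A: +{a}
  S via S→b c b: +{b}
  FIRST(S)={a,b}  FIRST(A)={a}  FIRST(B)={a}  FIRST(C)={a,c}
pass 2:
  A via A→C: +{c}
  B via B→C C: +{c}
  S via S→B B A: +{c}
  FIRST(S)={a,b,c}  FIRST(A)={a,c}  FIRST(B)={a,c}  FIRST(C)={a,c}
pass 3: done
  FIRST(S)={a,b,c}  FIRST(A)={a,c}  FIRST(B)={a,c}  FIRST(C)={a,c}

FIRST(C) = ["a", "c"]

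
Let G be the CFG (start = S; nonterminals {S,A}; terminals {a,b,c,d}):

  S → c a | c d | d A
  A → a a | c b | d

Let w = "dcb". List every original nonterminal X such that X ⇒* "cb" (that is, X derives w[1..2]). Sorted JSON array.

CNF form of G:
  S -> T1 T0 | T1 T3 | T3 A
  A -> T0 T0 | T1 T2 | d
  T0 -> a
  T1 -> c
  T2 -> b
  T3 -> d

CYK fill, restricted to cells inside w[1..2]:
  [1..1]={T1}  "c"  orig:{}
  [2..2]={T2}  "b"  orig:{}
  [1..2]={A}  "cb"

Original NTs in T[1,2] deriving "cb": ["A"]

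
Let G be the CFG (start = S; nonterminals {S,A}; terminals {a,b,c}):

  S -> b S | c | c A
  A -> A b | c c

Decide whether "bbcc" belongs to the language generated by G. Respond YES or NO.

CNF form of G:
  S -> T0 S | T1 A | c
  A -> A T0 | T1 T1
  T0 -> b
  T1 -> c

Fill CYK table bottom-up:
  cell(0,0) b: {T0}  orig:{}
  cell(1,1) b: {T0}  orig:{}
  cell(2,2) c: {S,T1}  orig:{S}
  cell(3,3) c: {S,T1}  orig:{S}
  cell(0,1) bb: ∅
  cell(1,2) bc: {S}
  cell(2,3) cc: {A}
  cell(0,2) bbc: {S}
  cell(1,3) bcc: ∅
  cell(0,3) bbcc: ∅

S ∉ T[0,3] ⇒ NO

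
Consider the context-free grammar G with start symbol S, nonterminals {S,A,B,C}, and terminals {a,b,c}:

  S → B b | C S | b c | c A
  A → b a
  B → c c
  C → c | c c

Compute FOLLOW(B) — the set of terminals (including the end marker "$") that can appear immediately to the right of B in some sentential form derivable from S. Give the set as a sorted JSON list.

FIRST iteration:
[1]
  A via A→b a: +{b}
  B via B→c c: +{c}
  C via C→c: +{c}
  S via S→B b: +{c}
  S via S→b c: +{b}
  FIRST[S]={b,c}  FIRST[A]={b}  FIRST[B]={c}  FIRST[C]={c}
[2] (no change)
  FIRST[S]={b,c}  FIRST[A]={b}  FIRST[B]={c}  FIRST[C]={c}

Compute FOLLOW by fixpoint:
initialize: $ ∈ FOLLOW(S)
pass 1:
  S→B b: FOLLOW(B) ⊇ FIRST(b) = {b}; new: +{b}
  S→C S: FOLLOW(C) ⊇ FIRST(S) = {b,c}; new: +{b,c}
  S→c A: FOLLOW(A) ⊇ FOLLOW(S) ⊇ {$}; new: +{$}
  FOLLOW[S]={$}  FOLLOW[A]={$}  FOLLOW[B]={b}  FOLLOW[C]={b,c}
pass 2: (no change)
  FOLLOW[S]={$}  FOLLOW[A]={$}  FOLLOW[B]={b}  FOLLOW[C]={b,c}

FOLLOW(B) = ["b"]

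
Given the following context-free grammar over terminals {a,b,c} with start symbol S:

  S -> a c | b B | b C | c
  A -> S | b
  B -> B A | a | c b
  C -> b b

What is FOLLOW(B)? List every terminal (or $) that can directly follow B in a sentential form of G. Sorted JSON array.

FIRST iteration:
[1]
  A via A→b: +{b}
  B via B→a: +{a}
  B via B→c b: +{c}
  C via C→b b: +{b}
  S via S→a c: +{a}
  S via S→b B: +{b}
  S via S→c: +{c}
  FIRST[S]={a,b,c}  FIRST[A]={b}  FIRST[B]={a,c}  FIRST[C]={b}
[2]
  A via A→S: +{a,c}
  FIRST[S]={a,b,c}  FIRST[A]={a,b,c}  FIRST[B]={a,c}  FIRST[C]={b}
[3] done
  FIRST[S]={a,b,c}  FIRST[A]={a,b,c}  FIRST[B]={a,c}  FIRST[C]={b}

FOLLOW sets:
FOLLOW(S) := {$}
pass 1:
  B→B A: FOLLOW(B) ⊇ FIRST(A) = {a,b,c}; new: +{a,b,c}
  B→B A: FOLLOW(A) ⊇ FOLLOW(B) ⊇ {a,b,c}; new: +{a,b,c}
  S→b B: FOLLOW(B) ⊇ FOLLOW(S) ⊇ {$}; new: +{$}
  S→b C: FOLLOW(C) ⊇ FOLLOW(S) ⊇ {$}; new: +{$}
  FOLLOW[S]={$}  FOLLOW[A]={a,b,c}  FOLLOW[B]={$,a,b,c}  FOLLOW[C]={$}
pass 2:
  A→S: FOLLOW(S) ⊇ FOLLOW(A) ⊇ {a,b,c}; new: +{a,b,c}
  B→B A: FOLLOW(A) ⊇ FOLLOW(B) ⊇ {$,a,b,c}; new: +{$}
  S→b C: FOLLOW(C) ⊇ FOLLOW(S) ⊇ {$,a,b,c}; new: +{a,b,c}
  FOLLOW[S]={$,a,b,c}  FOLLOW[A]={$,a,b,c}  FOLLOW[B]={$,a,b,c}  FOLLOW[C]={$,a,b,c}
pass 3: (stable)
  FOLLOW[S]={$,a,b,c}  FOLLOW[A]={$,a,b,c}  FOLLOW[B]={$,a,b,c}  FOLLOW[C]={$,a,b,c}

FOLLOW(B) = ["$", "a", "b", "c"]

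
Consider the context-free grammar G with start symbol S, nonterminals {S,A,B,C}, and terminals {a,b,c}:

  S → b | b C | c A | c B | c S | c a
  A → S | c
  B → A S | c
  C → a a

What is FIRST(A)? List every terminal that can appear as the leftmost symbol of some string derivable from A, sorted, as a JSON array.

Compute FIRST by fixpoint:
[1]
  A via A→c: +{c}
  B via B→A S: +{c}
  C via C→a a: +{a}
  S via S→b: +{b}
  S via S→c A: +{c}
  FIRST(S)={b,c}  FIRST(A)={c}  FIRST(B)={c}  FIRST(C)={a}
[2]
  A via A→S: +{b}
  B via B→A S: +{b}
  FIRST(S)={b,c}  FIRST(A)={b,c}  FIRST(B)={b,c}  FIRST(C)={a}
[3] — fixpoint
  FIRST(S)={b,c}  FIRST(A)={b,c}  FIRST(B)={b,c}  FIRST(C)={a}

FIRST(A) = ["b", "c"]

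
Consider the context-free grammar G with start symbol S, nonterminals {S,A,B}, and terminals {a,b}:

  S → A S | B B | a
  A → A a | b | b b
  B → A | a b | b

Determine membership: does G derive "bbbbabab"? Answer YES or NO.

CNF form of G:
  S -> A S | B B | a
  A -> A T0 | T1 T1 | b
  B -> A T0 | T0 T1 | T1 T1 | b
  T0 -> a
  T1 -> b

CYK table (by increasing span):
  cell(0,0) b: {A,B,T1}  orig:{A,B}
  cell(1,1) b: {A,B,T1}  orig:{A,B}
  cell(2,2) b: {A,B,T1}  orig:{A,B}
  cell(3,3) b: {A,B,T1}  orig:{A,B}
  cell(4,4) a: {S,T0}  orig:{S}
  cell(5,5) b: {A,B,T1}  orig:{A,B}
  cell(6,6) a: {S,T0}  orig:{S}
  cell(7,7) b: {A,B,T1}  orig:{A,B}
  cell(0,1) bb: {A,B,S}
  cell(1,2) bb: {A,B,S}
  cell(2,3) bb: {A,B,S}
  cell(3,4) ba: {A,B,S}
  cell(4,5) ab: {B}
  cell(5,6) ba: {A,B,S}
  cell(6,7) ab: {B}
  cell(0,2) bbb: {S}
  cell(1,3) bbb: {S}
  cell(2,4) bba: {A,B,S}
  cell(3,5) bab: {S}
  cell(4,6) aba: ∅
  cell(5,7) bab: {S}
  cell(0,3) bbbb: {S}
  cell(1,4) bbba: {S}
  cell(2,5) bbab: {S}
  cell(3,6) baba: {S}
  cell(4,7) abab: {S}
  cell(0,4) bbbba: {S}
  cell(1,5) bbbab: {S}
  cell(2,6) bbaba: {S}
  cell(3,7) babab: {S}
  cell(0,5) bbbbab: {S}
  cell(1,6) bbbaba: {S}
  cell(2,7) bbabab: {S}
  cell(0,6) bbbbaba: {S}
  cell(1,7) bbbabab: {S}
  cell(0,7) bbbbabab: {S}

S ∈ T[0,7] ⇒ YES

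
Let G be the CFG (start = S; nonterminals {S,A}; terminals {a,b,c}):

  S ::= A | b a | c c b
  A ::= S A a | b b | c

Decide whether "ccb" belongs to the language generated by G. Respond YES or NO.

CNF form of G:
  S -> S X4 | T1 T0 | T1 T1 | T2 X5 | c
  A -> S X3 | T1 T1 | c
  T0 -> a
  T1 -> b
  T2 -> c
  X3 -> A T0
  X4 -> A T0
  X5 -> T2 T1

Fill CYK table bottom-up:
  cell(0,0) c: {A,S,T2}  orig:{A,S}
  cell(1,1) c: {A,S,T2}  orig:{A,S}
  cell(2,2) b: {T1}  orig:{}
  cell(0,1) cc: ∅
  cell(1,2) cb: {X5}  orig:{}
  cell(0,2) ccb: {S}

S ∈ T[0,2] ⇒ YES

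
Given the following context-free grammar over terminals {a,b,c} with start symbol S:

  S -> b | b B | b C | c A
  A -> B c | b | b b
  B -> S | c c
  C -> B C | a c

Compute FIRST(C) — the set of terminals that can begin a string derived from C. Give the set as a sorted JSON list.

FIRST iteration:
iter 1:
  A via A→b: +{b}
  B via B→c c: +{c}
  C via C→B C: +{c}
  C via C→a c: +{a}
  S via S→b: +{b}
  S via S→c A: +{c}
  S: {b,c}  A: {b}  B: {c}  C: {a,c}
iter 2:
  A via A→B c: +{c}
  B via B→S: +{b}
  C via C→B C: +{b}
  S: {b,c}  A: {b,c}  B: {b,c}  C: {a,b,c}
iter 3: done
  S: {b,c}  A: {b,c}  B: {b,c}  C: {a,b,c}

FIRST(C) = ["a", "b", "c"]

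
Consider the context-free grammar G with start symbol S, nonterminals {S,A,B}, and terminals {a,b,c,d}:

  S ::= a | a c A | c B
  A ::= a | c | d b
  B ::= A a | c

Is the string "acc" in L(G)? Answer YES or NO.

Convert to CNF:
  S -> T2 X4 | T3 B | a
  A -> T0 T1 | a | c
  B -> A T2 | c
  T0 -> d
  T1 -> b
  T2 -> a
  T3 -> c
  X4 -> T3 A

Fill CYK table bottom-up:
  [0..0]={A,S,T2}  "a"  orig:{A,S}
  [1..1]={A,B,T3}  "c"  orig:{A,B}
  [2..2]={A,B,T3}  "c"  orig:{A,B}
  [0..1]=∅  "ac"
  [1..2]={S,X4}  "cc"  orig:{S}
  [0..2]={S}  "acc"

S ∈ T[0,2] ⇒ YES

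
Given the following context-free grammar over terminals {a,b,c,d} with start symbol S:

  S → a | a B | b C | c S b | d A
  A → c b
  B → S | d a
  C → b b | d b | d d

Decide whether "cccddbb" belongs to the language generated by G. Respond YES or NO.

CNF form of G:
  S -> T0 X5 | T1 C | T2 B | T3 A | a
  A -> T0 T1
  B -> T0 X4 | T1 C | T2 B | T3 A | T3 T2 | a
  C -> T1 T1 | T3 T1 | T3 T3
  T0 -> c
  T1 -> b
  T2 -> a
  T3 -> d
  X4 -> S T1
  X5 -> S T1

CYK fill:
  cell(0,0) c: {T0}  orig:{}
  cell(1,1) c: {T0}  orig:{}
  cell(2,2) c: {T0}  orig:{}
  cell(3,3) d: {T3}  orig:{}
  cell(4,4) d: {T3}  orig:{}
  cell(5,5) b: {T1}  orig:{}
  cell(6,6) b: {T1}  orig:{}
  cell(0,1) cc: ∅
  cell(1,2) cc: ∅
  cell(2,3) cd: ∅
  cell(3,4) dd: {C}
  cell(4,5) db: {C}
  cell(5,6) bb: {C}
  cell(0,2) ccc: ∅
  cell(1,3) ccd: ∅
  cell(2,4) cdd: ∅
  cell(3,5) ddb: ∅
  cell(4,6) dbb: ∅
  cell(0,3) cccd: ∅
  cell(1,4) ccdd: ∅
  cell(2,5) cddb: ∅
  cell(3,6) ddbb: ∅
  cell(0,4) cccdd: ∅
  cell(1,5) ccddb: ∅
  cell(2,6) cddbb: ∅
  cell(0,5) cccddb: ∅
  cell(1,6) ccddbb: ∅
  cell(0,6) cccddbb: ∅

S ∉ T[0,6] ⇒ NO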